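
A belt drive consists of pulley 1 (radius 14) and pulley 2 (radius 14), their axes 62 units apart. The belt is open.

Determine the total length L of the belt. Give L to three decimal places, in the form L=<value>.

L=211.965

open belt: β = asin((r2−r1)/C) = asin(0/62) = 0.0000°
wrap1 = π − 2β = 180.0000°
wrap2 = π + 2β = 180.0000°
tangent length = C·cosβ = 62.0000
L = r1·wrap1 + r2·wrap2 + 2·C·cosβ = 14·3.1416 + 14·3.1416 + 2·62.0000 = 211.9646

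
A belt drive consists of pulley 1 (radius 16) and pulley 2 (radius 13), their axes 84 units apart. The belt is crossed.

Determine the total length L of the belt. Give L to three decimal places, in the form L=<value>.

crossed belt: β = asin((r1+r2)/C) = asin(29/84) = 20.1963°
wrap1 = wrap2 = π + 2β = 220.3927°
tangent length = C·cosβ = 78.8353
L = (r1+r2)·wrap + 2·C·cosβ = 29·3.8466 + 2·78.8353 = 269.2213

L=269.221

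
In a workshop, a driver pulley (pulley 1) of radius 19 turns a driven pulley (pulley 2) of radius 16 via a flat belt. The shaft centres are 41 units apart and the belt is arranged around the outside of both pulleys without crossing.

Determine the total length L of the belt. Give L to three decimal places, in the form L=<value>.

L=192.175

open belt: β = asin((r2−r1)/C) = asin(-3/41) = -4.1961°
wrap1 = π − 2β = 188.3922°
wrap2 = π + 2β = 171.6078°
tangent length = C·cosβ = 40.8901
L = r1·wrap1 + r2·wrap2 + 2·C·cosβ = 19·3.2881 + 16·2.9951 + 2·40.8901 = 192.1754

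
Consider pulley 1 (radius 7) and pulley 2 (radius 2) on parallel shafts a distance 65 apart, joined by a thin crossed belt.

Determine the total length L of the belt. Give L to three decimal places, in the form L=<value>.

crossed belt: β = asin((r1+r2)/C) = asin(9/65) = 7.9588°
wrap1 = wrap2 = π + 2β = 195.9177°
tangent length = C·cosβ = 64.3739
L = (r1+r2)·wrap + 2·C·cosβ = 9·3.4194 + 2·64.3739 = 159.5225

L=159.522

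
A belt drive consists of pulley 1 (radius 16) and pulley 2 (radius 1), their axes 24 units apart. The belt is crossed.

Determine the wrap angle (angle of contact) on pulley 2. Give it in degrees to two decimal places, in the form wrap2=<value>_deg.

crossed belt: β = asin((r1+r2)/C) = asin(17/24) = 45.0995°
wrap1 = wrap2 = π + 2β = 270.1989°

wrap2=270.20_deg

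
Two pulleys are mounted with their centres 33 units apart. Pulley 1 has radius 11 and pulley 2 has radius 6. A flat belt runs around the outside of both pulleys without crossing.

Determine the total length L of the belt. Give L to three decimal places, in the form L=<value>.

open belt: β = asin((r2−r1)/C) = asin(-5/33) = -8.7147°
wrap1 = π − 2β = 197.4295°
wrap2 = π + 2β = 162.5705°
tangent length = C·cosβ = 32.6190
L = r1·wrap1 + r2·wrap2 + 2·C·cosβ = 11·3.4458 + 6·2.8374 + 2·32.6190 = 120.1661

L=120.166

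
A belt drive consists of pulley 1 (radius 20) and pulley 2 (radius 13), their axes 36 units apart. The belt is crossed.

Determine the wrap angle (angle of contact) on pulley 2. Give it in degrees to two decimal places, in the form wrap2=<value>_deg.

crossed belt: β = asin((r1+r2)/C) = asin(33/36) = 66.4435°
wrap1 = wrap2 = π + 2β = 312.8871°

wrap2=312.89_deg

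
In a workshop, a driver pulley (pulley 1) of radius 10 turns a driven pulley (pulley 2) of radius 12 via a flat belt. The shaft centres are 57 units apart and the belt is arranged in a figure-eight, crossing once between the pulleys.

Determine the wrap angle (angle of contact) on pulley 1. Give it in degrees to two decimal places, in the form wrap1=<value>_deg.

wrap1=225.41_deg

crossed belt: β = asin((r1+r2)/C) = asin(22/57) = 22.7037°
wrap1 = wrap2 = π + 2β = 225.4073°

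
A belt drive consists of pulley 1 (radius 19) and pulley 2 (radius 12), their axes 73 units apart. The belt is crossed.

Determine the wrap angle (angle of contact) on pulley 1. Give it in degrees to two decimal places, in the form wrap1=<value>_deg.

wrap1=230.26_deg

crossed belt: β = asin((r1+r2)/C) = asin(31/73) = 25.1290°
wrap1 = wrap2 = π + 2β = 230.2580°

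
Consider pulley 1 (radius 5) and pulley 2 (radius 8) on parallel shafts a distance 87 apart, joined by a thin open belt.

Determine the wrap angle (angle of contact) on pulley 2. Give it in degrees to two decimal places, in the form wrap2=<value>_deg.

wrap2=183.95_deg

open belt: β = asin((r2−r1)/C) = asin(3/87) = 1.9761°
wrap1 = π − 2β = 176.0478°
wrap2 = π + 2β = 183.9522°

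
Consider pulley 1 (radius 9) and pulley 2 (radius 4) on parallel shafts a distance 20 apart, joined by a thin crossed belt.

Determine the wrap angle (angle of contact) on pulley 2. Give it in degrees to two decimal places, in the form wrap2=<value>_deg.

crossed belt: β = asin((r1+r2)/C) = asin(13/20) = 40.5416°
wrap1 = wrap2 = π + 2β = 261.0832°

wrap2=261.08_deg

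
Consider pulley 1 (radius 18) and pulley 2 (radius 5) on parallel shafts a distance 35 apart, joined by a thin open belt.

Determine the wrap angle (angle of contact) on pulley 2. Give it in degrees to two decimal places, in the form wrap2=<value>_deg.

wrap2=136.39_deg

open belt: β = asin((r2−r1)/C) = asin(-13/35) = -21.8037°
wrap1 = π − 2β = 223.6075°
wrap2 = π + 2β = 136.3925°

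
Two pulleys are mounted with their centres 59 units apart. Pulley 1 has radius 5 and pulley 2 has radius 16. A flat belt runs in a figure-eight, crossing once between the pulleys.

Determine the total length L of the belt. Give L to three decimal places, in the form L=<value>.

L=191.530

crossed belt: β = asin((r1+r2)/C) = asin(21/59) = 20.8506°
wrap1 = wrap2 = π + 2β = 221.7012°
tangent length = C·cosβ = 55.1362
L = (r1+r2)·wrap + 2·C·cosβ = 21·3.8694 + 2·55.1362 = 191.5301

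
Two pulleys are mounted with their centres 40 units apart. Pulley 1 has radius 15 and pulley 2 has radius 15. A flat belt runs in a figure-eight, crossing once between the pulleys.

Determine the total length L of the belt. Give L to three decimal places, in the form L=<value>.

crossed belt: β = asin((r1+r2)/C) = asin(30/40) = 48.5904°
wrap1 = wrap2 = π + 2β = 277.1808°
tangent length = C·cosβ = 26.4575
L = (r1+r2)·wrap + 2·C·cosβ = 30·4.8377 + 2·26.4575 = 198.0465

L=198.047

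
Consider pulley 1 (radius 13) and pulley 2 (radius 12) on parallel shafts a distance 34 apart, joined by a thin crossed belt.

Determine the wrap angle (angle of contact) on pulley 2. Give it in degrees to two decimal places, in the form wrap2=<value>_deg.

crossed belt: β = asin((r1+r2)/C) = asin(25/34) = 47.3321°
wrap1 = wrap2 = π + 2β = 274.6641°

wrap2=274.66_deg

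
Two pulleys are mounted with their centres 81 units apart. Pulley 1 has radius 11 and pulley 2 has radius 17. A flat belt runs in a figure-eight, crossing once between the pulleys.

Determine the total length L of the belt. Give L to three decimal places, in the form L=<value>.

crossed belt: β = asin((r1+r2)/C) = asin(28/81) = 20.2233°
wrap1 = wrap2 = π + 2β = 220.4465°
tangent length = C·cosβ = 76.0066
L = (r1+r2)·wrap + 2·C·cosβ = 28·3.8475 + 2·76.0066 = 259.7436

L=259.744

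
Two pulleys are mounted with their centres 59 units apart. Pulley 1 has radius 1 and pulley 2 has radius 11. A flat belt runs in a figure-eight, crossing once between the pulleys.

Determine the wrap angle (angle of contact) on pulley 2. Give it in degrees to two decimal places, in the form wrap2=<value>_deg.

wrap2=203.47_deg

crossed belt: β = asin((r1+r2)/C) = asin(12/59) = 11.7353°
wrap1 = wrap2 = π + 2β = 203.4705°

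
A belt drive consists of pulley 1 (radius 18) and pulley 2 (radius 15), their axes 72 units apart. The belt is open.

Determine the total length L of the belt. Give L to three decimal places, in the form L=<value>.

open belt: β = asin((r2−r1)/C) = asin(-3/72) = -2.3880°
wrap1 = π − 2β = 184.7760°
wrap2 = π + 2β = 175.2240°
tangent length = C·cosβ = 71.9375
L = r1·wrap1 + r2·wrap2 + 2·C·cosβ = 18·3.2250 + 15·3.0582 + 2·71.9375 = 247.7976

L=247.798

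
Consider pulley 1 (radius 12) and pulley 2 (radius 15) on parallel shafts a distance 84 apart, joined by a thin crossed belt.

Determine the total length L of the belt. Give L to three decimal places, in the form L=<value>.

crossed belt: β = asin((r1+r2)/C) = asin(27/84) = 18.7493°
wrap1 = wrap2 = π + 2β = 217.4987°
tangent length = C·cosβ = 79.5424
L = (r1+r2)·wrap + 2·C·cosβ = 27·3.7961 + 2·79.5424 = 261.5787

L=261.579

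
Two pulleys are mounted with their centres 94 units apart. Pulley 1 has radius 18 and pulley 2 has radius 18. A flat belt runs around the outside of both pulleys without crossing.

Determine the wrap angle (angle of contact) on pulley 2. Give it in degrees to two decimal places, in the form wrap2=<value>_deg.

open belt: β = asin((r2−r1)/C) = asin(0/94) = 0.0000°
wrap1 = π − 2β = 180.0000°
wrap2 = π + 2β = 180.0000°

wrap2=180.00_deg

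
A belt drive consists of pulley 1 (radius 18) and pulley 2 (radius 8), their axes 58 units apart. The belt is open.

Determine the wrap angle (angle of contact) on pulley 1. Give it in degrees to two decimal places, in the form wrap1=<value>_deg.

wrap1=199.86_deg

open belt: β = asin((r2−r1)/C) = asin(-10/58) = -9.9282°
wrap1 = π − 2β = 199.8564°
wrap2 = π + 2β = 160.1436°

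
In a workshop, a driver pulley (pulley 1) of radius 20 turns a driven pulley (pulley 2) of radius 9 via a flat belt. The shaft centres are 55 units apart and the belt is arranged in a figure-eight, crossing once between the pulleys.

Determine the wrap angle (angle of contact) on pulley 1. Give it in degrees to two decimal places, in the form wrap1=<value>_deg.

wrap1=243.64_deg

crossed belt: β = asin((r1+r2)/C) = asin(29/55) = 31.8214°
wrap1 = wrap2 = π + 2β = 243.6427°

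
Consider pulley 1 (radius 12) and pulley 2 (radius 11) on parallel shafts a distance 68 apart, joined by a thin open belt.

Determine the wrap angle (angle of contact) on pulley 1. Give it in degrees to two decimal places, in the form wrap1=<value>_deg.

open belt: β = asin((r2−r1)/C) = asin(-1/68) = -0.8426°
wrap1 = π − 2β = 181.6852°
wrap2 = π + 2β = 178.3148°

wrap1=181.69_deg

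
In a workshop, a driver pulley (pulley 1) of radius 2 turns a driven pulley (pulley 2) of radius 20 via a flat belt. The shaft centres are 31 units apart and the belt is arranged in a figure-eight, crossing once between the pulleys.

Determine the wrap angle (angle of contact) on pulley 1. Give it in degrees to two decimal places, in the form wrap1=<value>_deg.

crossed belt: β = asin((r1+r2)/C) = asin(22/31) = 45.2087°
wrap1 = wrap2 = π + 2β = 270.4174°

wrap1=270.42_deg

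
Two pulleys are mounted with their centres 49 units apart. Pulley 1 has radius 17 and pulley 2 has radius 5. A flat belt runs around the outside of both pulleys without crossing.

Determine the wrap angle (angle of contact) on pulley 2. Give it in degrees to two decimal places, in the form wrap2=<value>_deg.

wrap2=151.65_deg

open belt: β = asin((r2−r1)/C) = asin(-12/49) = -14.1758°
wrap1 = π − 2β = 208.3516°
wrap2 = π + 2β = 151.6484°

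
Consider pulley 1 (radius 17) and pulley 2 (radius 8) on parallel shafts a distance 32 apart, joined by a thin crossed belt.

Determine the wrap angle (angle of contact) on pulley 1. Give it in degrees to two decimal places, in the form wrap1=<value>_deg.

wrap1=282.75_deg

crossed belt: β = asin((r1+r2)/C) = asin(25/32) = 51.3752°
wrap1 = wrap2 = π + 2β = 282.7503°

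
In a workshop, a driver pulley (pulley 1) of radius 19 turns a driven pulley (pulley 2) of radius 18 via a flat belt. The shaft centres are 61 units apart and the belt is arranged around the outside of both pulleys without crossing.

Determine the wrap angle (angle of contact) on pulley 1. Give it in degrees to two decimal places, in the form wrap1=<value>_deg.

open belt: β = asin((r2−r1)/C) = asin(-1/61) = -0.9393°
wrap1 = π − 2β = 181.8786°
wrap2 = π + 2β = 178.1214°

wrap1=181.88_deg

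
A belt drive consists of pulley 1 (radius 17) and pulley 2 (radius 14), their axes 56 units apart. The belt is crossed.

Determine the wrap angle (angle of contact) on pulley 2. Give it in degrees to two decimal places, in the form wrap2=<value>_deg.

wrap2=247.22_deg

crossed belt: β = asin((r1+r2)/C) = asin(31/56) = 33.6124°
wrap1 = wrap2 = π + 2β = 247.2247°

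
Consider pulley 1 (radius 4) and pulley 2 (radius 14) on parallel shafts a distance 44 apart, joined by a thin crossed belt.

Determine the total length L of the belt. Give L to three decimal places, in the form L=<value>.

L=152.021

crossed belt: β = asin((r1+r2)/C) = asin(18/44) = 24.1477°
wrap1 = wrap2 = π + 2β = 228.2955°
tangent length = C·cosβ = 40.1497
L = (r1+r2)·wrap + 2·C·cosβ = 18·3.9845 + 2·40.1497 = 152.0206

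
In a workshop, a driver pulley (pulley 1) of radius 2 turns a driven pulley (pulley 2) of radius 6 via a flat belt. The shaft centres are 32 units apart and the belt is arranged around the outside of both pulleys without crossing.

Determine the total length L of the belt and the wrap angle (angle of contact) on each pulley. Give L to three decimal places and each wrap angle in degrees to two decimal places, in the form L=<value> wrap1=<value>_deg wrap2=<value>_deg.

L=89.633 wrap1=165.64_deg wrap2=194.36_deg

open belt: β = asin((r2−r1)/C) = asin(4/32) = 7.1808°
wrap1 = π − 2β = 165.6385°
wrap2 = π + 2β = 194.3615°
tangent length = C·cosβ = 31.7490
L = r1·wrap1 + r2·wrap2 + 2·C·cosβ = 2·2.8909 + 6·3.3922 + 2·31.7490 = 89.6334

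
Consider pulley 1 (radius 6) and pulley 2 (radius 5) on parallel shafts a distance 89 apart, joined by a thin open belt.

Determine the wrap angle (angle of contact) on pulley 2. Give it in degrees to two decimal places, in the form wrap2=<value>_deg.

wrap2=178.71_deg

open belt: β = asin((r2−r1)/C) = asin(-1/89) = -0.6438°
wrap1 = π − 2β = 181.2876°
wrap2 = π + 2β = 178.7124°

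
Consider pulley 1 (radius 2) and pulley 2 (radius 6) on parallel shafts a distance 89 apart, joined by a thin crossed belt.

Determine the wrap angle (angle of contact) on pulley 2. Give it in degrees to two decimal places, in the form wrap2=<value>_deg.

wrap2=190.31_deg

crossed belt: β = asin((r1+r2)/C) = asin(8/89) = 5.1571°
wrap1 = wrap2 = π + 2β = 190.3143°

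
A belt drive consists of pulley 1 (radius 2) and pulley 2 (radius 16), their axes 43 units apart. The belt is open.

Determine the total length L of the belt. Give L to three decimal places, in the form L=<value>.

L=147.148

open belt: β = asin((r2−r1)/C) = asin(14/43) = 19.0008°
wrap1 = π − 2β = 141.9984°
wrap2 = π + 2β = 218.0016°
tangent length = C·cosβ = 40.6571
L = r1·wrap1 + r2·wrap2 + 2·C·cosβ = 2·2.4783 + 16·3.8048 + 2·40.6571 = 147.1484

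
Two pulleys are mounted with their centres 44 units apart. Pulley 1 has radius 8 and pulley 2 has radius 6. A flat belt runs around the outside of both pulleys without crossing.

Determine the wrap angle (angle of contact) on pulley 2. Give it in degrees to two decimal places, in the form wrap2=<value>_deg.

wrap2=174.79_deg

open belt: β = asin((r2−r1)/C) = asin(-2/44) = -2.6053°
wrap1 = π − 2β = 185.2105°
wrap2 = π + 2β = 174.7895°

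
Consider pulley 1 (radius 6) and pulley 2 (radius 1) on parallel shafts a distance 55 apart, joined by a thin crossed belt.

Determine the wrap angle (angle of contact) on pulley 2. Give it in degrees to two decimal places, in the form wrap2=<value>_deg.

wrap2=194.62_deg

crossed belt: β = asin((r1+r2)/C) = asin(7/55) = 7.3120°
wrap1 = wrap2 = π + 2β = 194.6240°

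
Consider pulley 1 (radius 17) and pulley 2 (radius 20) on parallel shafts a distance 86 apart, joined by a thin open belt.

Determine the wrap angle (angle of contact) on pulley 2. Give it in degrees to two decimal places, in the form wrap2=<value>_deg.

open belt: β = asin((r2−r1)/C) = asin(3/86) = 1.9991°
wrap1 = π − 2β = 176.0018°
wrap2 = π + 2β = 183.9982°

wrap2=184.00_deg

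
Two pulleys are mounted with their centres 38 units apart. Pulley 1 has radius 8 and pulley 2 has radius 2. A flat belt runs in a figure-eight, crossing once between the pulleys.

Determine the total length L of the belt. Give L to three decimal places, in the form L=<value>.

crossed belt: β = asin((r1+r2)/C) = asin(10/38) = 15.2575°
wrap1 = wrap2 = π + 2β = 210.5150°
tangent length = C·cosβ = 36.6606
L = (r1+r2)·wrap + 2·C·cosβ = 10·3.6742 + 2·36.6606 = 110.0630

L=110.063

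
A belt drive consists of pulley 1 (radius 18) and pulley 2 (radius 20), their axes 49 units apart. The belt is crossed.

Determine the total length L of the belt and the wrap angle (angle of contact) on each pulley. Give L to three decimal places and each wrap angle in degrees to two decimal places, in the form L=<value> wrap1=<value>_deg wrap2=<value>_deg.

crossed belt: β = asin((r1+r2)/C) = asin(38/49) = 50.8513°
wrap1 = wrap2 = π + 2β = 281.7026°
tangent length = C·cosβ = 30.9354
L = (r1+r2)·wrap + 2·C·cosβ = 38·4.9166 + 2·30.9354 = 248.7031

L=248.703 wrap1=281.70_deg wrap2=281.70_deg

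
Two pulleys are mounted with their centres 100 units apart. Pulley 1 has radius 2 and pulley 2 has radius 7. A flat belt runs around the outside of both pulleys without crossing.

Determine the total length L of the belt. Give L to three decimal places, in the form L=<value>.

L=228.524

open belt: β = asin((r2−r1)/C) = asin(5/100) = 2.8660°
wrap1 = π − 2β = 174.2680°
wrap2 = π + 2β = 185.7320°
tangent length = C·cosβ = 99.8749
L = r1·wrap1 + r2·wrap2 + 2·C·cosβ = 2·3.0416 + 7·3.2416 + 2·99.8749 = 228.5244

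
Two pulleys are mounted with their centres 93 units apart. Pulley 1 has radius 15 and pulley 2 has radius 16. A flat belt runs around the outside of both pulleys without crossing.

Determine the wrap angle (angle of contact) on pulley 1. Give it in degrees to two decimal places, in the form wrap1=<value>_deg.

wrap1=178.77_deg

open belt: β = asin((r2−r1)/C) = asin(1/93) = 0.6161°
wrap1 = π − 2β = 178.7678°
wrap2 = π + 2β = 181.2322°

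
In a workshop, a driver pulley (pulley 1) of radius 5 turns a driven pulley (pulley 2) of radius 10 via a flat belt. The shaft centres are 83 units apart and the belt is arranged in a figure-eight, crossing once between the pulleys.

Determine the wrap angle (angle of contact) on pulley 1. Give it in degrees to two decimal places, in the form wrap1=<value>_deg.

wrap1=200.82_deg

crossed belt: β = asin((r1+r2)/C) = asin(15/83) = 10.4119°
wrap1 = wrap2 = π + 2β = 200.8237°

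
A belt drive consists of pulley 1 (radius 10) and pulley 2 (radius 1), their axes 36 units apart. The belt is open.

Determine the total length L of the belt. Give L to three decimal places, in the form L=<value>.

open belt: β = asin((r2−r1)/C) = asin(-9/36) = -14.4775°
wrap1 = π − 2β = 208.9550°
wrap2 = π + 2β = 151.0450°
tangent length = C·cosβ = 34.8569
L = r1·wrap1 + r2·wrap2 + 2·C·cosβ = 10·3.6470 + 1·2.6362 + 2·34.8569 = 108.8195

L=108.819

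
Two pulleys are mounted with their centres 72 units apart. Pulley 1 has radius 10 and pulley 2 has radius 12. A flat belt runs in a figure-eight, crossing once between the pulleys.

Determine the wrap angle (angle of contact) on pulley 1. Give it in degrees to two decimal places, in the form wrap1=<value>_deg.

crossed belt: β = asin((r1+r2)/C) = asin(22/72) = 17.7916°
wrap1 = wrap2 = π + 2β = 215.5832°

wrap1=215.58_deg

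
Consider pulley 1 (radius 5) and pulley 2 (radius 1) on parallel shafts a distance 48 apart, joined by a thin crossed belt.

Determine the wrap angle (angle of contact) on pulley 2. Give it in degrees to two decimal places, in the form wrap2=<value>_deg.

wrap2=194.36_deg

crossed belt: β = asin((r1+r2)/C) = asin(6/48) = 7.1808°
wrap1 = wrap2 = π + 2β = 194.3615°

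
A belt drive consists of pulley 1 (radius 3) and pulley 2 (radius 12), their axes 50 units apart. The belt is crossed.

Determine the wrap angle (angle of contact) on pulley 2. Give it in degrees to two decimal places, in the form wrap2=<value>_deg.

wrap2=214.92_deg

crossed belt: β = asin((r1+r2)/C) = asin(15/50) = 17.4576°
wrap1 = wrap2 = π + 2β = 214.9152°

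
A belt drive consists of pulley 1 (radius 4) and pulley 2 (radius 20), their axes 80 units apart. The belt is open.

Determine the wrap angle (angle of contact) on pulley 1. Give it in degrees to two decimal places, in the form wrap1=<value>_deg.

wrap1=156.93_deg

open belt: β = asin((r2−r1)/C) = asin(16/80) = 11.5370°
wrap1 = π − 2β = 156.9261°
wrap2 = π + 2β = 203.0739°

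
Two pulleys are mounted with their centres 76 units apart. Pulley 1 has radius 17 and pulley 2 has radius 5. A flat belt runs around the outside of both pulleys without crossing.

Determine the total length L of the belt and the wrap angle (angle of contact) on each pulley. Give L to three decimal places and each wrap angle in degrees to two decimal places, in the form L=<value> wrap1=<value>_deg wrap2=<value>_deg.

open belt: β = asin((r2−r1)/C) = asin(-12/76) = -9.0847°
wrap1 = π − 2β = 198.1694°
wrap2 = π + 2β = 161.8306°
tangent length = C·cosβ = 75.0467
L = r1·wrap1 + r2·wrap2 + 2·C·cosβ = 17·3.4587 + 5·2.8245 + 2·75.0467 = 223.0137

L=223.014 wrap1=198.17_deg wrap2=161.83_deg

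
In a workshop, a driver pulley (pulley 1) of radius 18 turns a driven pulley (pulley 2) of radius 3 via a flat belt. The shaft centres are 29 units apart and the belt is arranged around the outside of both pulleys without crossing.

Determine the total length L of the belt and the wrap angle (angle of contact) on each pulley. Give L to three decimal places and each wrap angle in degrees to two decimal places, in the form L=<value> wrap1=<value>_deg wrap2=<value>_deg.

open belt: β = asin((r2−r1)/C) = asin(-15/29) = -31.1474°
wrap1 = π − 2β = 242.2948°
wrap2 = π + 2β = 117.7052°
tangent length = C·cosβ = 24.8193
L = r1·wrap1 + r2·wrap2 + 2·C·cosβ = 18·4.2288 + 3·2.0543 + 2·24.8193 = 131.9209

L=131.921 wrap1=242.29_deg wrap2=117.71_deg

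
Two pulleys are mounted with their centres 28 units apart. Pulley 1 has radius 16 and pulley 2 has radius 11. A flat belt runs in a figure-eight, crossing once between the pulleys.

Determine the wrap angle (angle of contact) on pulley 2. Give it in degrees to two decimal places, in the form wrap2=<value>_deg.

crossed belt: β = asin((r1+r2)/C) = asin(27/28) = 74.6411°
wrap1 = wrap2 = π + 2β = 329.2822°

wrap2=329.28_deg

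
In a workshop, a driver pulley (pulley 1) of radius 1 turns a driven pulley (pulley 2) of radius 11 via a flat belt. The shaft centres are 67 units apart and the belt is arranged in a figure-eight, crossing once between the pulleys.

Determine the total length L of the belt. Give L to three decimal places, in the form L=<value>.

L=173.854

crossed belt: β = asin((r1+r2)/C) = asin(12/67) = 10.3176°
wrap1 = wrap2 = π + 2β = 200.6352°
tangent length = C·cosβ = 65.9166
L = (r1+r2)·wrap + 2·C·cosβ = 12·3.5017 + 2·65.9166 = 173.8542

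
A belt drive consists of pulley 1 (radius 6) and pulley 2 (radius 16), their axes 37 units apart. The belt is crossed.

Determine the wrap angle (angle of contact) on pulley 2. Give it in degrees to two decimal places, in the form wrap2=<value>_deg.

crossed belt: β = asin((r1+r2)/C) = asin(22/37) = 36.4837°
wrap1 = wrap2 = π + 2β = 252.9675°

wrap2=252.97_deg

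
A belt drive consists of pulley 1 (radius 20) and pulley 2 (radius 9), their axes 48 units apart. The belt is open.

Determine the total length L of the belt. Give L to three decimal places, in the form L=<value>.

open belt: β = asin((r2−r1)/C) = asin(-11/48) = -13.2480°
wrap1 = π − 2β = 206.4960°
wrap2 = π + 2β = 153.5040°
tangent length = C·cosβ = 46.7226
L = r1·wrap1 + r2·wrap2 + 2·C·cosβ = 20·3.6040 + 9·2.6791 + 2·46.7226 = 189.6382

L=189.638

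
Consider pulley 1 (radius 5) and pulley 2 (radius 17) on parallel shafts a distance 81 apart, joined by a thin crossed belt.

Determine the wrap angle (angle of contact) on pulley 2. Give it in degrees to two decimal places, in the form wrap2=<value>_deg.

wrap2=211.52_deg

crossed belt: β = asin((r1+r2)/C) = asin(22/81) = 15.7598°
wrap1 = wrap2 = π + 2β = 211.5196°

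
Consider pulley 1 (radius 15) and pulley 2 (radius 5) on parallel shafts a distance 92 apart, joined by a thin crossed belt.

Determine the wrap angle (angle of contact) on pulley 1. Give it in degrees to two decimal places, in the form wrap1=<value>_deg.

crossed belt: β = asin((r1+r2)/C) = asin(20/92) = 12.5559°
wrap1 = wrap2 = π + 2β = 205.1117°

wrap1=205.11_deg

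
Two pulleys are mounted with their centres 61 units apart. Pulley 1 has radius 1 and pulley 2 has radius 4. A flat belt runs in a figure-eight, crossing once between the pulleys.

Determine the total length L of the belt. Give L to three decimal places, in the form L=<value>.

L=138.118

crossed belt: β = asin((r1+r2)/C) = asin(5/61) = 4.7017°
wrap1 = wrap2 = π + 2β = 189.4033°
tangent length = C·cosβ = 60.7947
L = (r1+r2)·wrap + 2·C·cosβ = 5·3.3057 + 2·60.7947 = 138.1180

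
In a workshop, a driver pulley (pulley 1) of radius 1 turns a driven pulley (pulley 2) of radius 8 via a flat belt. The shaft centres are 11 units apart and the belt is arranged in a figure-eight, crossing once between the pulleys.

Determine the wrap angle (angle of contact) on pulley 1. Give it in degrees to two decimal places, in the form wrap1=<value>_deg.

wrap1=289.81_deg

crossed belt: β = asin((r1+r2)/C) = asin(9/11) = 54.9032°
wrap1 = wrap2 = π + 2β = 289.8064°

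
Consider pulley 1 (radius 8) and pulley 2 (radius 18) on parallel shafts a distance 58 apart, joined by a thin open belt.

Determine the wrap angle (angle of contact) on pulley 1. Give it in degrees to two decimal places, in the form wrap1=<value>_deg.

open belt: β = asin((r2−r1)/C) = asin(10/58) = 9.9282°
wrap1 = π − 2β = 160.1436°
wrap2 = π + 2β = 199.8564°

wrap1=160.14_deg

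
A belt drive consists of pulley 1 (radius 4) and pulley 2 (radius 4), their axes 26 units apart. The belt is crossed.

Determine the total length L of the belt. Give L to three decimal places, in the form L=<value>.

L=79.614

crossed belt: β = asin((r1+r2)/C) = asin(8/26) = 17.9202°
wrap1 = wrap2 = π + 2β = 215.8404°
tangent length = C·cosβ = 24.7386
L = (r1+r2)·wrap + 2·C·cosβ = 8·3.7671 + 2·24.7386 = 79.6143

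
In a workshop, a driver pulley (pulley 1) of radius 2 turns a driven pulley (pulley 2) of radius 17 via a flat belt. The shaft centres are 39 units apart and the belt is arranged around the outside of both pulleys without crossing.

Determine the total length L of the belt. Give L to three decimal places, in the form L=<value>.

open belt: β = asin((r2−r1)/C) = asin(15/39) = 22.6199°
wrap1 = π − 2β = 134.7603°
wrap2 = π + 2β = 225.2397°
tangent length = C·cosβ = 36.0000
L = r1·wrap1 + r2·wrap2 + 2·C·cosβ = 2·2.3520 + 17·3.9312 + 2·36.0000 = 143.5340

L=143.534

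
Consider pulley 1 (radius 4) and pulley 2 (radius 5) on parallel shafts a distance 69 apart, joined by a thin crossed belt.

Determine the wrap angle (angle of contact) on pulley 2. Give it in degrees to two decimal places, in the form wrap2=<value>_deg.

wrap2=194.99_deg

crossed belt: β = asin((r1+r2)/C) = asin(9/69) = 7.4947°
wrap1 = wrap2 = π + 2β = 194.9894°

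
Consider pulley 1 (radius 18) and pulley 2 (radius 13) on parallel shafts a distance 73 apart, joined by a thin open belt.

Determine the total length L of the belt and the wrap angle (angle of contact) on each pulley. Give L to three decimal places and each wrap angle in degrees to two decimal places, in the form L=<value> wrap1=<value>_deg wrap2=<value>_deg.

L=243.732 wrap1=187.85_deg wrap2=172.15_deg

open belt: β = asin((r2−r1)/C) = asin(-5/73) = -3.9274°
wrap1 = π − 2β = 187.8549°
wrap2 = π + 2β = 172.1451°
tangent length = C·cosβ = 72.8286
L = r1·wrap1 + r2·wrap2 + 2·C·cosβ = 18·3.2787 + 13·3.0045 + 2·72.8286 = 243.7320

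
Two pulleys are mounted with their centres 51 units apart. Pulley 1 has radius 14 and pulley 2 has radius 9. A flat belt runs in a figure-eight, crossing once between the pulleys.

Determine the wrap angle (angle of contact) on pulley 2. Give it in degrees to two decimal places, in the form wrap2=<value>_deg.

crossed belt: β = asin((r1+r2)/C) = asin(23/51) = 26.8066°
wrap1 = wrap2 = π + 2β = 233.6132°

wrap2=233.61_deg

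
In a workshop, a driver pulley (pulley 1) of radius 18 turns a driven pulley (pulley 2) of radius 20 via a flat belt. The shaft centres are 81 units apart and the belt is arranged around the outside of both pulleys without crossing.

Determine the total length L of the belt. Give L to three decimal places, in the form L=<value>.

L=281.430

open belt: β = asin((r2−r1)/C) = asin(2/81) = 1.4149°
wrap1 = π − 2β = 177.1703°
wrap2 = π + 2β = 182.8297°
tangent length = C·cosβ = 80.9753
L = r1·wrap1 + r2·wrap2 + 2·C·cosβ = 18·3.0922 + 20·3.1910 + 2·80.9753 = 281.4299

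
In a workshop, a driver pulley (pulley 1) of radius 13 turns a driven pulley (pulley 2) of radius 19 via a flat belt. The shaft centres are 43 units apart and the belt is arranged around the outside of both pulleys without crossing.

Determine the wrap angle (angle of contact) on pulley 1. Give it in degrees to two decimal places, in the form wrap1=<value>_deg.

wrap1=163.96_deg

open belt: β = asin((r2−r1)/C) = asin(6/43) = 8.0209°
wrap1 = π − 2β = 163.9581°
wrap2 = π + 2β = 196.0419°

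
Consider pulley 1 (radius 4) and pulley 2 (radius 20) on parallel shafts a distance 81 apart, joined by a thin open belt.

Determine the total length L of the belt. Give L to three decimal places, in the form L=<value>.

L=240.569

open belt: β = asin((r2−r1)/C) = asin(16/81) = 11.3926°
wrap1 = π − 2β = 157.2148°
wrap2 = π + 2β = 202.7852°
tangent length = C·cosβ = 79.4040
L = r1·wrap1 + r2·wrap2 + 2·C·cosβ = 4·2.7439 + 20·3.5393 + 2·79.4040 = 240.5691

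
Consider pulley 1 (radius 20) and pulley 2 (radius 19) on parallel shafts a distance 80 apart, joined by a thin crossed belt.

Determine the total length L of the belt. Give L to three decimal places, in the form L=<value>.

crossed belt: β = asin((r1+r2)/C) = asin(39/80) = 29.1764°
wrap1 = wrap2 = π + 2β = 238.3528°
tangent length = C·cosβ = 69.8498
L = (r1+r2)·wrap + 2·C·cosβ = 39·4.1600 + 2·69.8498 = 301.9413

L=301.941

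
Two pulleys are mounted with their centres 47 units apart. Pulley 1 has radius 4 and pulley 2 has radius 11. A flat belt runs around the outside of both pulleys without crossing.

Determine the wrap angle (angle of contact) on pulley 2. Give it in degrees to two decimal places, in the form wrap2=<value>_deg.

wrap2=197.13_deg

open belt: β = asin((r2−r1)/C) = asin(7/47) = 8.5653°
wrap1 = π − 2β = 162.8694°
wrap2 = π + 2β = 197.1306°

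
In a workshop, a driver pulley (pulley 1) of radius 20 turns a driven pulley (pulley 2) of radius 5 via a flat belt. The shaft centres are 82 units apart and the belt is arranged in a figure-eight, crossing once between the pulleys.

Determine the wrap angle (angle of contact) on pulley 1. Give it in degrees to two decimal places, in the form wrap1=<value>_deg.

wrap1=215.50_deg

crossed belt: β = asin((r1+r2)/C) = asin(25/82) = 17.7508°
wrap1 = wrap2 = π + 2β = 215.5017°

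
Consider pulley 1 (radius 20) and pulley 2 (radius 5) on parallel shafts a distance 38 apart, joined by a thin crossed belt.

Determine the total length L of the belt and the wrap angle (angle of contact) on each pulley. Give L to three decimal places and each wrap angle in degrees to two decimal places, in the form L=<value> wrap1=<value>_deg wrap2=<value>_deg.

crossed belt: β = asin((r1+r2)/C) = asin(25/38) = 41.1395°
wrap1 = wrap2 = π + 2β = 262.2790°
tangent length = C·cosβ = 28.6182
L = (r1+r2)·wrap + 2·C·cosβ = 25·4.5776 + 2·28.6182 = 171.6772

L=171.677 wrap1=262.28_deg wrap2=262.28_deg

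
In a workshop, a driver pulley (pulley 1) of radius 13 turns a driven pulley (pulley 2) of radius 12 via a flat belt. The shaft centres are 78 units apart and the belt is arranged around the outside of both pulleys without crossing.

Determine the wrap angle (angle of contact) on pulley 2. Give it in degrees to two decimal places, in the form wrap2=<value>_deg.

open belt: β = asin((r2−r1)/C) = asin(-1/78) = -0.7346°
wrap1 = π − 2β = 181.4692°
wrap2 = π + 2β = 178.5308°

wrap2=178.53_deg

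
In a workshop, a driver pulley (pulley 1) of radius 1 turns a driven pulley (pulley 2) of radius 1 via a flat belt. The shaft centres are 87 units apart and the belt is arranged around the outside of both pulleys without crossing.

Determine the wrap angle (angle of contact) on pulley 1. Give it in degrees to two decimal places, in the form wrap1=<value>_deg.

open belt: β = asin((r2−r1)/C) = asin(0/87) = 0.0000°
wrap1 = π − 2β = 180.0000°
wrap2 = π + 2β = 180.0000°

wrap1=180.00_deg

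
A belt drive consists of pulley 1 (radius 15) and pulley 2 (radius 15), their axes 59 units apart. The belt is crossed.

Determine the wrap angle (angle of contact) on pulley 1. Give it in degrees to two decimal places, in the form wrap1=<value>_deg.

wrap1=241.12_deg

crossed belt: β = asin((r1+r2)/C) = asin(30/59) = 30.5623°
wrap1 = wrap2 = π + 2β = 241.1246°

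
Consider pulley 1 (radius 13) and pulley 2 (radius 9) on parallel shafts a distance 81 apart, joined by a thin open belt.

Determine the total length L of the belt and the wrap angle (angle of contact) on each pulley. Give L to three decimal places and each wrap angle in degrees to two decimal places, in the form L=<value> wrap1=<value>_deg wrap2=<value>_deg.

open belt: β = asin((r2−r1)/C) = asin(-4/81) = -2.8306°
wrap1 = π − 2β = 185.6611°
wrap2 = π + 2β = 174.3389°
tangent length = C·cosβ = 80.9012
L = r1·wrap1 + r2·wrap2 + 2·C·cosβ = 13·3.2404 + 9·3.0428 + 2·80.9012 = 231.3126

L=231.313 wrap1=185.66_deg wrap2=174.34_deg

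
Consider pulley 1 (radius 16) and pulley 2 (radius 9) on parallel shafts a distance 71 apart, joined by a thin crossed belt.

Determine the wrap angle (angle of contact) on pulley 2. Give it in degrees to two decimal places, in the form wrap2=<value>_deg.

wrap2=221.23_deg

crossed belt: β = asin((r1+r2)/C) = asin(25/71) = 20.6166°
wrap1 = wrap2 = π + 2β = 221.2332°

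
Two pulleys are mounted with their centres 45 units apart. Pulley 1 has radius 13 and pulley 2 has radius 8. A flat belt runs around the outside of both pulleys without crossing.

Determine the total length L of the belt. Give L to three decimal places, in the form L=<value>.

open belt: β = asin((r2−r1)/C) = asin(-5/45) = -6.3794°
wrap1 = π − 2β = 192.7587°
wrap2 = π + 2β = 167.2413°
tangent length = C·cosβ = 44.7214
L = r1·wrap1 + r2·wrap2 + 2·C·cosβ = 13·3.3643 + 8·2.9189 + 2·44.7214 = 156.5296

L=156.530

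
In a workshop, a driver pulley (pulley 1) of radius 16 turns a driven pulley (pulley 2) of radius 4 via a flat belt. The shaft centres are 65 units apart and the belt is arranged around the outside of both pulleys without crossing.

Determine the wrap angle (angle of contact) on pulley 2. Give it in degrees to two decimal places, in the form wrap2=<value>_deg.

wrap2=158.72_deg

open belt: β = asin((r2−r1)/C) = asin(-12/65) = -10.6387°
wrap1 = π − 2β = 201.2774°
wrap2 = π + 2β = 158.7226°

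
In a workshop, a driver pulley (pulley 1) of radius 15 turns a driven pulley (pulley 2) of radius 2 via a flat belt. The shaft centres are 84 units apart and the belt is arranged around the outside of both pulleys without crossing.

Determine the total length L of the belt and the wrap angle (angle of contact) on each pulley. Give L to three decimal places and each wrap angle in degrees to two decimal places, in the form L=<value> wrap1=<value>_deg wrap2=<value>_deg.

open belt: β = asin((r2−r1)/C) = asin(-13/84) = -8.9030°
wrap1 = π − 2β = 197.8060°
wrap2 = π + 2β = 162.1940°
tangent length = C·cosβ = 82.9880
L = r1·wrap1 + r2·wrap2 + 2·C·cosβ = 15·3.4524 + 2·2.8308 + 2·82.9880 = 223.4230

L=223.423 wrap1=197.81_deg wrap2=162.19_deg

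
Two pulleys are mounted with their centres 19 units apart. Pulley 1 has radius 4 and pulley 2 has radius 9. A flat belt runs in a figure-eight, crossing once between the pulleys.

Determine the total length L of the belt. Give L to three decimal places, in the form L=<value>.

L=88.145

crossed belt: β = asin((r1+r2)/C) = asin(13/19) = 43.1736°
wrap1 = wrap2 = π + 2β = 266.3471°
tangent length = C·cosβ = 13.8564
L = (r1+r2)·wrap + 2·C·cosβ = 13·4.6486 + 2·13.8564 = 88.1451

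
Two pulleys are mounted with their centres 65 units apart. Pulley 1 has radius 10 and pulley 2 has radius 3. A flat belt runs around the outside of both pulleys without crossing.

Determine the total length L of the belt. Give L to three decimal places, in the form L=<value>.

L=171.595

open belt: β = asin((r2−r1)/C) = asin(-7/65) = -6.1823°
wrap1 = π − 2β = 192.3646°
wrap2 = π + 2β = 167.6354°
tangent length = C·cosβ = 64.6220
L = r1·wrap1 + r2·wrap2 + 2·C·cosβ = 10·3.3574 + 3·2.9258 + 2·64.6220 = 171.5953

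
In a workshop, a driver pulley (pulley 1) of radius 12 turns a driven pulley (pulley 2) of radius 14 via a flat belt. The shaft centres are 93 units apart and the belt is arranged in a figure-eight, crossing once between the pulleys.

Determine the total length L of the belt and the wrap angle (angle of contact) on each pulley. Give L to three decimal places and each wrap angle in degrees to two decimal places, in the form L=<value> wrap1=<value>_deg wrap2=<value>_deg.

crossed belt: β = asin((r1+r2)/C) = asin(26/93) = 16.2345°
wrap1 = wrap2 = π + 2β = 212.4691°
tangent length = C·cosβ = 89.2917
L = (r1+r2)·wrap + 2·C·cosβ = 26·3.7083 + 2·89.2917 = 274.9987

L=274.999 wrap1=212.47_deg wrap2=212.47_deg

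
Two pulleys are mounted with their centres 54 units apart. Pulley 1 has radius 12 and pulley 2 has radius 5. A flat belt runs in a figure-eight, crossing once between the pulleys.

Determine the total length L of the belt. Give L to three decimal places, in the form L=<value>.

crossed belt: β = asin((r1+r2)/C) = asin(17/54) = 18.3496°
wrap1 = wrap2 = π + 2β = 216.6993°
tangent length = C·cosβ = 51.2543
L = (r1+r2)·wrap + 2·C·cosβ = 17·3.7821 + 2·51.2543 = 166.8045

L=166.805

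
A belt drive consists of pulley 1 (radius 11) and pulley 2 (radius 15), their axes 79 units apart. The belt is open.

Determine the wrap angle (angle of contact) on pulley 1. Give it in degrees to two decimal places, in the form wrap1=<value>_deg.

open belt: β = asin((r2−r1)/C) = asin(4/79) = 2.9023°
wrap1 = π − 2β = 174.1954°
wrap2 = π + 2β = 185.8046°

wrap1=174.20_deg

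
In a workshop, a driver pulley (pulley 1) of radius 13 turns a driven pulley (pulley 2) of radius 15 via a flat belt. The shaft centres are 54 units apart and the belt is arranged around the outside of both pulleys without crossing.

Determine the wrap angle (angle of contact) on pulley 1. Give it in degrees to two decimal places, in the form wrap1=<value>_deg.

wrap1=175.75_deg

open belt: β = asin((r2−r1)/C) = asin(2/54) = 2.1226°
wrap1 = π − 2β = 175.7549°
wrap2 = π + 2β = 184.2451°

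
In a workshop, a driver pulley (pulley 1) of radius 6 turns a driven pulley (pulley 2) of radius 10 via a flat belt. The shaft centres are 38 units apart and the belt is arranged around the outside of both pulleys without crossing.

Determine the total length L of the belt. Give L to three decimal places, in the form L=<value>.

L=126.687

open belt: β = asin((r2−r1)/C) = asin(4/38) = 6.0423°
wrap1 = π − 2β = 167.9153°
wrap2 = π + 2β = 192.0847°
tangent length = C·cosβ = 37.7889
L = r1·wrap1 + r2·wrap2 + 2·C·cosβ = 6·2.9307 + 10·3.3525 + 2·37.7889 = 126.6869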